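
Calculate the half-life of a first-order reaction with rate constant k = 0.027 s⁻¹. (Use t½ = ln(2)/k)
25.67 s

t½ = ln(2)/k = 0.6931/0.027 = 25.67 s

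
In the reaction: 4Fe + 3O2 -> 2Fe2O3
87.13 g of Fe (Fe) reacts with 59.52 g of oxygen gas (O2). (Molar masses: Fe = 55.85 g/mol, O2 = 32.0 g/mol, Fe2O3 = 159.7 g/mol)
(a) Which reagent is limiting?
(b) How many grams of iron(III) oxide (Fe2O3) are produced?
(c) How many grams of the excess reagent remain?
(a) Fe, (b) 124.6 g, (c) 22.08 g

Moles of Fe = 87.13 g ÷ 55.85 g/mol = 1.56007 mol
Moles of O2 = 59.52 g ÷ 32.0 g/mol = 1.86 mol
Moles ÷ coefficient: Fe: 1.56007/4 = 0.39, O2: 1.86/3 = 0.62
(a) Fe has the smaller value, so Fe is the limiting reagent.
(b) Moles of Fe2O3 = 1.56007 mol Fe × (2/4) = 0.780036 mol; mass = 0.780036 mol × 159.7 g/mol = 124.6 g
(c) O2 consumed = 1.56007 × (3/4) = 1.17005 mol; remaining = 1.86 − 1.17005 = 0.689946 mol; mass = 0.689946 mol × 32.0 g/mol = 22.08 g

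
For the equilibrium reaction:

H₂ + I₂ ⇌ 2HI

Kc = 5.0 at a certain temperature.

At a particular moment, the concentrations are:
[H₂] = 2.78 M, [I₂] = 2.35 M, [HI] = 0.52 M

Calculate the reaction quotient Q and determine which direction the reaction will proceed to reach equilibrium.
Q = 0.041, Q < K, reaction proceeds forward (toward products)

Q = ([HI]^2) / ([H₂] × [I₂])
  = ((0.52)^2) / ((2.78)·(2.35)) = 0.2704/6.533 = 0.04139
Since Q = 0.04139 < Kc = 5.0, the reaction proceeds forward (toward products) to reach equilibrium.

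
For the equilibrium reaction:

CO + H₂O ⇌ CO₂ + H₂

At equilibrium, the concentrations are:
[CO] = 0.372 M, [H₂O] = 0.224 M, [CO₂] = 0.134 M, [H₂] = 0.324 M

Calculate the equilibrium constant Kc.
K_c = 0.5210

Kc = ([CO₂] × [H₂]) / ([CO] × [H₂O])
   = ((0.134)·(0.324)) / ((0.372)·(0.224))
   = 0.043416 / 0.083328 = 0.5210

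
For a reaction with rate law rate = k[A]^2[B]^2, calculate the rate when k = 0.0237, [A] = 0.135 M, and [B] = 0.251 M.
2.721e-05 M/s

rate = k·[A]^2·[B]^2 = 0.0237·(0.135)^2·(0.251)^2 = 0.0237·0.018225·0.063001 = 2.721e-05 M/s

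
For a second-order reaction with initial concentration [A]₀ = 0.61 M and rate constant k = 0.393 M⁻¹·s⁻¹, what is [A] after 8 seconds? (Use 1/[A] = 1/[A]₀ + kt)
0.2091 M

1/[A] = 1/[A]₀ + k·t = 1/0.61 + (0.393)·(8) = 1.6393 + 3.1440 = 4.7833
[A] = 1/4.7833 = 0.2091 M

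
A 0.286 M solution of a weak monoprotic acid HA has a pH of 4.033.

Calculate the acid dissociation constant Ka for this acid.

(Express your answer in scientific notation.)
K_a = 3.00e-08

[H⁺] = 10^(−pH) = 10^(−4.033) = 9.268e-05 M. For HA ⇌ H⁺ + A⁻, Ka = x²/(C − x) = (9.268e-05)²/(0.286 − 9.268e-05) = 3.00e-08.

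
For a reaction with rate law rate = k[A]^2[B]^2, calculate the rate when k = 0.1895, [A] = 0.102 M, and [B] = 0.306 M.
0.0001846 M/s

rate = k·[A]^2·[B]^2 = 0.1895·(0.102)^2·(0.306)^2 = 0.1895·0.010404·0.093636 = 0.0001846 M/s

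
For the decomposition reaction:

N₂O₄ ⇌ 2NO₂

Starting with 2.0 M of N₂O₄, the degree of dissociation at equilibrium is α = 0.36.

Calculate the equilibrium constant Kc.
K_c = 1.6200

x = α·[A]₀ = 0.36 × 2.0 = 0.72 M dissociated.
At eq: [N₂O₄] = 2.0 − 0.72 = 1.28 M; [NO₂] = 2x = 1.44 M.
Kc = [NO₂]²/[N₂O₄] = (1.44)²/1.28 = 1.62.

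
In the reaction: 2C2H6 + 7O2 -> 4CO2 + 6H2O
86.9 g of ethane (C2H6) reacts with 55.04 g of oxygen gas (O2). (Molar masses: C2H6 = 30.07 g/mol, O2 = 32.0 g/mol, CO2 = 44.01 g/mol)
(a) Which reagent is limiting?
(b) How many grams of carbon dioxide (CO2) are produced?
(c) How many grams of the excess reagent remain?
(a) O2, (b) 43.26 g, (c) 72.12 g

Moles of C2H6 = 86.9 g ÷ 30.07 g/mol = 2.88992 mol
Moles of O2 = 55.04 g ÷ 32.0 g/mol = 1.72 mol
Moles ÷ coefficient: C2H6: 2.88992/2 = 1.445, O2: 1.72/7 = 0.2457
(a) O2 has the smaller value, so O2 is the limiting reagent.
(b) Moles of CO2 = 1.72 mol O2 × (4/7) = 0.982857 mol; mass = 0.982857 mol × 44.01 g/mol = 43.26 g
(c) C2H6 consumed = 1.72 × (2/7) = 0.491429 mol; remaining = 2.88992 − 0.491429 = 2.39849 mol; mass = 2.39849 mol × 30.07 g/mol = 72.12 g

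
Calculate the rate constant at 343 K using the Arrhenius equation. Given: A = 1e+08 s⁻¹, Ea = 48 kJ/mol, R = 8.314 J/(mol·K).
4.90e+00 s⁻¹

k = A·exp(-Ea/(R·T)) = 1e+08·exp(-48000/(8.314·343)) = 1e+08·exp(-16.8321) = 1e+08·4.8970e-08 = 4.90e+00 s⁻¹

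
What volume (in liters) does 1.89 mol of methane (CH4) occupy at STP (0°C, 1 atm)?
At STP, 1 mol of gas occupies 22.4 L
Volume = 1.89 mol × 22.4 L/mol = 42.34 L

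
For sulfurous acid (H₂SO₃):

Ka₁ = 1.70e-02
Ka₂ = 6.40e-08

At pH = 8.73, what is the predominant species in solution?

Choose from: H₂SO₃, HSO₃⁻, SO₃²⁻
SO₃²⁻

pKa1 = 1.77, pKa2 = 7.19. Each pKa is the crossover between adjacent species; pH = 8.73 lies in the region where SO₃²⁻ predominates.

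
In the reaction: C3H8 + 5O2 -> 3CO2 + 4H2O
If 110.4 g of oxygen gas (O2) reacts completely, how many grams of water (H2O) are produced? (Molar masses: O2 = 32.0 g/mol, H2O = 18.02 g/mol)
Moles of O2 = 110.4 g ÷ 32.0 g/mol = 3.45 mol
Mole ratio: 4 mol H2O / 5 mol O2
Moles of H2O = 3.45 × (4/5) = 2.76 mol
Mass of H2O = 2.76 mol × 18.02 g/mol = 49.74 g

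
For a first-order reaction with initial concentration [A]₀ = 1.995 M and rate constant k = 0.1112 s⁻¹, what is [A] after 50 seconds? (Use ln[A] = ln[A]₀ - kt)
0.0077 M

ln[A] = ln[A]₀ - k·t = ln(1.995) - (0.1112)·(50) = 0.6906 - 5.5600 = -4.8694
[A] = e^(-4.8694) = 0.0077 M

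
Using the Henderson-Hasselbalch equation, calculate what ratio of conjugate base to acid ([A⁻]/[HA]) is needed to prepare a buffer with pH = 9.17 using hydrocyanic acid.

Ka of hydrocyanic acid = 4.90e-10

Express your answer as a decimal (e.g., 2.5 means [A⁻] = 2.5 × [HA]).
[A⁻]/[HA] = 0.725

pKa = −log(4.90e-10) = 9.3098. pH = pKa + log([A⁻]/[HA]). 9.17 = 9.3098 + log(ratio). log(ratio) = 9.17 − 9.3098 = -0.1398. ratio = 10^(-0.1398) = 0.725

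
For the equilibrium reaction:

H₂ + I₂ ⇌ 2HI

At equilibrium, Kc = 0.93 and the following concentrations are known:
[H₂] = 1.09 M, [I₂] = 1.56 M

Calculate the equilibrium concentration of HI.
[HI] = 1.2575 M

Kc = ([HI]^2) / ([H₂] × [I₂]) = 0.93
[HI]^2 = Kc · (reactant terms)/(other product terms) = 0.93 · 1.7004 / 1 = 1.5814
[HI] = (1.5814)^(1/2) = 1.2575 M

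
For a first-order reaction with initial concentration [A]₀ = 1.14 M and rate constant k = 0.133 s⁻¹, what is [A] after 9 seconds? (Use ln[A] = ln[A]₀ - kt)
0.3444 M

ln[A] = ln[A]₀ - k·t = ln(1.14) - (0.133)·(9) = 0.1310 - 1.1970 = -1.0660
[A] = e^(-1.0660) = 0.3444 M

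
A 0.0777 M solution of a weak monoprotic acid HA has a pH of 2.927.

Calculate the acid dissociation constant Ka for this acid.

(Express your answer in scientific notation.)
K_a = 1.83e-05

[H⁺] = 10^(−pH) = 10^(−2.927) = 1.183e-03 M. For HA ⇌ H⁺ + A⁻, Ka = x²/(C − x) = (1.183e-03)²/(0.0777 − 1.183e-03) = 1.83e-05.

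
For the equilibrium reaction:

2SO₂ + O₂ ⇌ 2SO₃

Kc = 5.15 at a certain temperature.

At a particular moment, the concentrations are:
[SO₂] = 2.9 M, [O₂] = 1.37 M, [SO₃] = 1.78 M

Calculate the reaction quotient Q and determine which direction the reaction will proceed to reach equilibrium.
Q = 0.275, Q < K, reaction proceeds forward (toward products)

Q = ([SO₃]^2) / ([SO₂]^2 × [O₂])
  = ((1.78)^2) / ((2.9)^2·(1.37)) = 3.1684/11.522 = 0.275
Since Q = 0.275 < Kc = 5.15, the reaction proceeds forward (toward products) to reach equilibrium.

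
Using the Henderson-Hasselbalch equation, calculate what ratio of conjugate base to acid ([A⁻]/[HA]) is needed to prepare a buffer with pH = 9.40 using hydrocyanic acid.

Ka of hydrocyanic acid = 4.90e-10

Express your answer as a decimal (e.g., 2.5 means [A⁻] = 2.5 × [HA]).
[A⁻]/[HA] = 1.231

pKa = −log(4.90e-10) = 9.3098. pH = pKa + log([A⁻]/[HA]). 9.40 = 9.3098 + log(ratio). log(ratio) = 9.40 − 9.3098 = 0.0902. ratio = 10^(0.0902) = 1.231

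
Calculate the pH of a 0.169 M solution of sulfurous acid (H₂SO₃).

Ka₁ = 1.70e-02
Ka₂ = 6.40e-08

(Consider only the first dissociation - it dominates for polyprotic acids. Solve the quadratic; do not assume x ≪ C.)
pH = 1.34

x² + Ka₁·x − Ka₁·C = 0 with Ka₁ = 1.70e-02, C = 0.169.
x = (−Ka₁ + √(Ka₁² + 4·Ka₁·C))/2 = 4.5770e-02 M, so pH = 1.34.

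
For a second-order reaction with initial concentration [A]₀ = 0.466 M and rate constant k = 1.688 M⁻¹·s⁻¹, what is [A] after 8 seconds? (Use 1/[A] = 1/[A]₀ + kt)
0.0639 M

1/[A] = 1/[A]₀ + k·t = 1/0.466 + (1.688)·(8) = 2.1459 + 13.5040 = 15.6499
[A] = 1/15.6499 = 0.0639 M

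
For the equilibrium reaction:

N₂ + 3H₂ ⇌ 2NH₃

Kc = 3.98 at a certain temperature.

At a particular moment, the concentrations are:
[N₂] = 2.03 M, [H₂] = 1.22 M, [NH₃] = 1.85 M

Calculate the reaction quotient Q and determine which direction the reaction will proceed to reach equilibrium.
Q = 0.928, Q < K, reaction proceeds forward (toward products)

Q = ([NH₃]^2) / ([N₂] × [H₂]^3)
  = ((1.85)^2) / ((2.03)·(1.22)^3) = 3.4225/3.6862 = 0.9285
Since Q = 0.9285 < Kc = 3.98, the reaction proceeds forward (toward products) to reach equilibrium.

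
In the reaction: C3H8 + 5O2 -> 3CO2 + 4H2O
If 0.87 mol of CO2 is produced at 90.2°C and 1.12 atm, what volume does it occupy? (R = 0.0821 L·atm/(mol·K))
T = 90.2°C + 273.15 = 363.35 K
V = nRT/P = (0.87 × 0.0821 × 363.35) / 1.12
V = 23.17 L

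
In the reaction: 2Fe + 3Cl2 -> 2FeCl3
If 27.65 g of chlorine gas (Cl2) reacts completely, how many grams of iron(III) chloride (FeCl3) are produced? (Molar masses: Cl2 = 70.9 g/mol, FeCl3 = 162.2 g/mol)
Moles of Cl2 = 27.65 g ÷ 70.9 g/mol = 0.389986 mol
Mole ratio: 2 mol FeCl3 / 3 mol Cl2
Moles of FeCl3 = 0.389986 × (2/3) = 0.259991 mol
Mass of FeCl3 = 0.259991 mol × 162.2 g/mol = 42.17 g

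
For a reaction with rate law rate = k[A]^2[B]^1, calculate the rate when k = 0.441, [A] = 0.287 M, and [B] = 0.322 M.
0.0117 M/s

rate = k·[A]^2·[B]^1 = 0.441·(0.287)^2·(0.322)^1 = 0.441·0.082369·0.322 = 0.0117 M/s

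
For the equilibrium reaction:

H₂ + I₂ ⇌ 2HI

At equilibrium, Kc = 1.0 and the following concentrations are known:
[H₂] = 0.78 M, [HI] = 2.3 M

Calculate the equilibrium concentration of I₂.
[I₂] = 6.7821 M

Kc = ([HI]^2) / ([H₂] × [I₂]) = 1.0
[I₂]^1 = (product terms)/(Kc · other reactant terms) = 5.29 / (1.0 · 0.78) = 6.7821
[I₂] = 6.7821 M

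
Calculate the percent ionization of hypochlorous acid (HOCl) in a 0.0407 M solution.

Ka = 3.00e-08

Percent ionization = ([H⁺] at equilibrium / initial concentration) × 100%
Percent ionization = 0.0858%

Let x = [H⁺]. Ka = x²/(C - x) ⇒ x² + (3.00e-08)x - (3.00e-08)(0.0407) = 0. x = 3.4928e-05. Percent = (3.4928e-05/0.0407) × 100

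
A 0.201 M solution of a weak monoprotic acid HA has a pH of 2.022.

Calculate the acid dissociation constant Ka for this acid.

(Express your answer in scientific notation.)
K_a = 4.72e-04

[H⁺] = 10^(−pH) = 10^(−2.022) = 9.506e-03 M. For HA ⇌ H⁺ + A⁻, Ka = x²/(C − x) = (9.506e-03)²/(0.201 − 9.506e-03) = 4.72e-04.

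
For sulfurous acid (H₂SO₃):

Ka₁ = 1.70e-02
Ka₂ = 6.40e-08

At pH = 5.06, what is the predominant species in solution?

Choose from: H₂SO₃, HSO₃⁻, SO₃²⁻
HSO₃⁻

pKa1 = 1.77, pKa2 = 7.19. Each pKa is the crossover between adjacent species; pH = 5.06 lies in the region where HSO₃⁻ predominates.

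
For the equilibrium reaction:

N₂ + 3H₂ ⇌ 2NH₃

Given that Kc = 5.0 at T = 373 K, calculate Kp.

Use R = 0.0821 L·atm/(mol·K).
K_p = 0.0053

Δn = (moles gaseous products) − (moles gaseous reactants) = -2
T = 373 K; RT = 0.0821 × 373 = 30.6233
Kp = Kc·(RT)^Δn = 5.0 × (30.6233)^-2 = 5.0 × 0.00106634 = 0.0053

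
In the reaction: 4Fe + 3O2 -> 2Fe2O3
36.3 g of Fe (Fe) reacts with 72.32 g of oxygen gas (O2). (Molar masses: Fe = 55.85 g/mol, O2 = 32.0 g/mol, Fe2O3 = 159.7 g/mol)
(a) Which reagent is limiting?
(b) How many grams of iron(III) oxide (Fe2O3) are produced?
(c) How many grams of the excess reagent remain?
(a) Fe, (b) 51.9 g, (c) 56.72 g

Moles of Fe = 36.3 g ÷ 55.85 g/mol = 0.649955 mol
Moles of O2 = 72.32 g ÷ 32.0 g/mol = 2.26 mol
Moles ÷ coefficient: Fe: 0.649955/4 = 0.1625, O2: 2.26/3 = 0.7533
(a) Fe has the smaller value, so Fe is the limiting reagent.
(b) Moles of Fe2O3 = 0.649955 mol Fe × (2/4) = 0.324978 mol; mass = 0.324978 mol × 159.7 g/mol = 51.9 g
(c) O2 consumed = 0.649955 × (3/4) = 0.487466 mol; remaining = 2.26 − 0.487466 = 1.77253 mol; mass = 1.77253 mol × 32.0 g/mol = 56.72 g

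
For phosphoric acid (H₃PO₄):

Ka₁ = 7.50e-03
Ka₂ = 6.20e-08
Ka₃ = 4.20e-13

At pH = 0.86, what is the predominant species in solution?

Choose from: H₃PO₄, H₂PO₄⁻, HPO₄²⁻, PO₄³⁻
H₃PO₄

pKa1 = 2.12, pKa2 = 7.21, pKa3 = 12.38. Each pKa is the crossover between adjacent species; pH = 0.86 lies in the region where H₃PO₄ predominates.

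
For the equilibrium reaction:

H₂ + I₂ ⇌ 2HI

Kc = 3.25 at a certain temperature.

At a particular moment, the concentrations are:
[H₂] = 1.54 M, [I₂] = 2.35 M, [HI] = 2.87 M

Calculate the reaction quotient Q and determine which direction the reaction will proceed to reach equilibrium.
Q = 2.276, Q < K, reaction proceeds forward (toward products)

Q = ([HI]^2) / ([H₂] × [I₂])
  = ((2.87)^2) / ((1.54)·(2.35)) = 8.2369/3.619 = 2.276
Since Q = 2.276 < Kc = 3.25, the reaction proceeds forward (toward products) to reach equilibrium.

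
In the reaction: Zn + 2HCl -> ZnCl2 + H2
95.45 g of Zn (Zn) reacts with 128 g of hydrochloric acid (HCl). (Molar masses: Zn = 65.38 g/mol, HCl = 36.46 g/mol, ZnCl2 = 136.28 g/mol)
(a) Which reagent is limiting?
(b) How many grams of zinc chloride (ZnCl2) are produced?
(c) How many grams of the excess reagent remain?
(a) Zn, (b) 199 g, (c) 21.54 g

Moles of Zn = 95.45 g ÷ 65.38 g/mol = 1.45993 mol
Moles of HCl = 128 g ÷ 36.46 g/mol = 3.5107 mol
Moles ÷ coefficient: Zn: 1.45993/1 = 1.46, HCl: 3.5107/2 = 1.755
(a) Zn has the smaller value, so Zn is the limiting reagent.
(b) Moles of ZnCl2 = 1.45993 mol Zn × (1/1) = 1.45993 mol; mass = 1.45993 mol × 136.28 g/mol = 199 g
(c) HCl consumed = 1.45993 × (2/1) = 2.91985 mol; remaining = 3.5107 − 2.91985 = 0.590843 mol; mass = 0.590843 mol × 36.46 g/mol = 21.54 g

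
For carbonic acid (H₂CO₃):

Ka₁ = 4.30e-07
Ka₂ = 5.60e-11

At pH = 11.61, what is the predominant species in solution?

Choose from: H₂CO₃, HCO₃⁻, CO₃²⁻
CO₃²⁻

pKa1 = 6.37, pKa2 = 10.25. Each pKa is the crossover between adjacent species; pH = 11.61 lies in the region where CO₃²⁻ predominates.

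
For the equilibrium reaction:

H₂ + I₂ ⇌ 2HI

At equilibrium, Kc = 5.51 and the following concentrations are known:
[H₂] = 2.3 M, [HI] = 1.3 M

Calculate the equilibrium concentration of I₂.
[I₂] = 0.1334 M

Kc = ([HI]^2) / ([H₂] × [I₂]) = 5.51
[I₂]^1 = (product terms)/(Kc · other reactant terms) = 1.69 / (5.51 · 2.3) = 0.13335
[I₂] = 0.1334 M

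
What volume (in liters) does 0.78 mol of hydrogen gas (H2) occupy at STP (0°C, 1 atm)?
At STP, 1 mol of gas occupies 22.4 L
Volume = 0.78 mol × 22.4 L/mol = 17.47 L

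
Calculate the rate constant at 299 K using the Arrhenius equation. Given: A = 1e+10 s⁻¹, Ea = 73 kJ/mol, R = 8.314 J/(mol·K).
1.76e-03 s⁻¹

k = A·exp(-Ea/(R·T)) = 1e+10·exp(-73000/(8.314·299)) = 1e+10·exp(-29.3658) = 1e+10·1.7644e-13 = 1.76e-03 s⁻¹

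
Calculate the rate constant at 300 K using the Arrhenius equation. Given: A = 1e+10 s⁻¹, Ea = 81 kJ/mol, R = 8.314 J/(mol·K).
7.87e-05 s⁻¹

k = A·exp(-Ea/(R·T)) = 1e+10·exp(-81000/(8.314·300)) = 1e+10·exp(-32.4753) = 1e+10·7.8730e-15 = 7.87e-05 s⁻¹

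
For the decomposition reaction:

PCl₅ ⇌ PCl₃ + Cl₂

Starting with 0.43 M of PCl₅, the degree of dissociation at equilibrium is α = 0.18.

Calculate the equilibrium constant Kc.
K_c = 0.0170

x = α·[A]₀ = 0.18 × 0.43 = 0.0774 M dissociated.
At eq: [PCl₅] = 0.43 − 0.0774 = 0.3526 M; [PCl₃] = [Cl₂] = x = 0.0774 M.
Kc = [PCl₃][Cl₂]/[PCl₅] = (0.0774)²/0.3526 = 0.01699.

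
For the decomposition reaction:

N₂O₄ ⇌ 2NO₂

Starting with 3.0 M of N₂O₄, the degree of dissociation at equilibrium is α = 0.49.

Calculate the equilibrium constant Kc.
K_c = 5.6494

x = α·[A]₀ = 0.49 × 3.0 = 1.47 M dissociated.
At eq: [N₂O₄] = 3.0 − 1.47 = 1.53 M; [NO₂] = 2x = 2.94 M.
Kc = [NO₂]²/[N₂O₄] = (2.94)²/1.53 = 5.649.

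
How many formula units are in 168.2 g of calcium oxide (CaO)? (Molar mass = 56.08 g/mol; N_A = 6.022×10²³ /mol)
Moles = 168.2 g ÷ 56.08 g/mol = 2.99929 mol
Formula units = 2.99929 mol × 6.022×10²³ /mol = 1.806e+24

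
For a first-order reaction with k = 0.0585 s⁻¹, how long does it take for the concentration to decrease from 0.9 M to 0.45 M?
11.85 s

From ln[A] = ln[A]₀ - k·t: t = ln([A]₀/[A])/k = ln(0.9/0.45)/0.0585 = ln(2.0000)/0.0585 = 0.6931/0.0585 = 11.85 s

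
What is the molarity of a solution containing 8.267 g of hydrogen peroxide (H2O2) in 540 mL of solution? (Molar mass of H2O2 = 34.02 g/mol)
Moles of H2O2 = 8.267 g ÷ 34.02 g/mol = 0.243004 mol
Volume = 540 mL = 0.54 L
Molarity = 0.243004 mol ÷ 0.54 L = 0.45 M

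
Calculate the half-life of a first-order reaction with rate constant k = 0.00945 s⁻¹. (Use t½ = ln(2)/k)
73.35 s

t½ = ln(2)/k = 0.6931/0.00945 = 73.35 s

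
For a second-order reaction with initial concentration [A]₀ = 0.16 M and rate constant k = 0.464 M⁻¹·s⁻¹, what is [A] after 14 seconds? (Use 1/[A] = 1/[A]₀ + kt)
0.0785 M

1/[A] = 1/[A]₀ + k·t = 1/0.16 + (0.464)·(14) = 6.2500 + 6.4960 = 12.7460
[A] = 1/12.7460 = 0.0785 M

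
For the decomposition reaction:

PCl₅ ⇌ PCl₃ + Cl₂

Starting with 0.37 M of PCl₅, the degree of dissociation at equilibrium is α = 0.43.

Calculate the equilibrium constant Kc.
K_c = 0.1200

x = α·[A]₀ = 0.43 × 0.37 = 0.1591 M dissociated.
At eq: [PCl₅] = 0.37 − 0.1591 = 0.2109 M; [PCl₃] = [Cl₂] = x = 0.1591 M.
Kc = [PCl₃][Cl₂]/[PCl₅] = (0.1591)²/0.2109 = 0.12.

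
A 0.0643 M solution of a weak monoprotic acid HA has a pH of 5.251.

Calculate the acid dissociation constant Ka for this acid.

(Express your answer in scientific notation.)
K_a = 4.90e-10

[H⁺] = 10^(−pH) = 10^(−5.251) = 5.610e-06 M. For HA ⇌ H⁺ + A⁻, Ka = x²/(C − x) = (5.610e-06)²/(0.0643 − 5.610e-06) = 4.90e-10.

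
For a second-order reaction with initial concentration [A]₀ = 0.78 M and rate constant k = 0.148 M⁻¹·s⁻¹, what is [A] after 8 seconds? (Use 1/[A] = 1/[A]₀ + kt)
0.4055 M

1/[A] = 1/[A]₀ + k·t = 1/0.78 + (0.148)·(8) = 1.2821 + 1.1840 = 2.4661
[A] = 1/2.4661 = 0.4055 M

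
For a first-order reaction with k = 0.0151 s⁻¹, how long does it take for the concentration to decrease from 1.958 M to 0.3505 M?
113.93 s

From ln[A] = ln[A]₀ - k·t: t = ln([A]₀/[A])/k = ln(1.958/0.3505)/0.0151 = ln(5.5863)/0.0151 = 1.7203/0.0151 = 113.93 s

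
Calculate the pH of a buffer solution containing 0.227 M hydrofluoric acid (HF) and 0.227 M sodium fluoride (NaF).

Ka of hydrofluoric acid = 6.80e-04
pH = 3.17

pKa = -log(6.80e-04) = 3.17. pH = pKa + log([A⁻]/[HA]) = 3.17 + log(0.227/0.227)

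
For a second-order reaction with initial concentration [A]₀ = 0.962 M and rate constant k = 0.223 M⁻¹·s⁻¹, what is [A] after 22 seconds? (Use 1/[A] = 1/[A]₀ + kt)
0.1682 M

1/[A] = 1/[A]₀ + k·t = 1/0.962 + (0.223)·(22) = 1.0395 + 4.9060 = 5.9455
[A] = 1/5.9455 = 0.1682 M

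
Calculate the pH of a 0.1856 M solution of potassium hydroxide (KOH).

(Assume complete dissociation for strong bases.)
pH = 13.27

[OH⁻] = 0.1856 M for strong base. pOH = -log[OH⁻] = 0.73, pH = 14 - pOH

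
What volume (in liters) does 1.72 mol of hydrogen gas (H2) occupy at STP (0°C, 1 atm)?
At STP, 1 mol of gas occupies 22.4 L
Volume = 1.72 mol × 22.4 L/mol = 38.53 L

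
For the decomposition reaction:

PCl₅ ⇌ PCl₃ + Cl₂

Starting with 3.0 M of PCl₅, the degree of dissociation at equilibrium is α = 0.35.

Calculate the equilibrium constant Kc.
K_c = 0.5654

x = α·[A]₀ = 0.35 × 3.0 = 1.05 M dissociated.
At eq: [PCl₅] = 3.0 − 1.05 = 1.95 M; [PCl₃] = [Cl₂] = x = 1.05 M.
Kc = [PCl₃][Cl₂]/[PCl₅] = (1.05)²/1.95 = 0.5654.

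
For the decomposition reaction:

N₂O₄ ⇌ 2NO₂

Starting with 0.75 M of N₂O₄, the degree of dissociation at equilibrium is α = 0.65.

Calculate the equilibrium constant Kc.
K_c = 3.6214

x = α·[A]₀ = 0.65 × 0.75 = 0.4875 M dissociated.
At eq: [N₂O₄] = 0.75 − 0.4875 = 0.2625 M; [NO₂] = 2x = 0.975 M.
Kc = [NO₂]²/[N₂O₄] = (0.975)²/0.2625 = 3.621.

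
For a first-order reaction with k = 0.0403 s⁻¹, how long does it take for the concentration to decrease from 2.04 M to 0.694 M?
26.76 s

From ln[A] = ln[A]₀ - k·t: t = ln([A]₀/[A])/k = ln(2.04/0.694)/0.0403 = ln(2.9395)/0.0403 = 1.0782/0.0403 = 26.76 s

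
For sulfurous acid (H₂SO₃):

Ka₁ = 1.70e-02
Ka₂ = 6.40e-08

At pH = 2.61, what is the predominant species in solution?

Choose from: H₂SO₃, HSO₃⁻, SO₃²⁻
HSO₃⁻

pKa1 = 1.77, pKa2 = 7.19. Each pKa is the crossover between adjacent species; pH = 2.61 lies in the region where HSO₃⁻ predominates.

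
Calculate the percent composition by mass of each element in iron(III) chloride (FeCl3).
Fe: 34.43%, Cl: 65.57%

Molar mass of FeCl3 = 162.2 g/mol
% Fe = (1 × 55.85) / 162.2 × 100% = 55.85 / 162.2 × 100% = 34.43%
% Cl = (3 × 35.45) / 162.2 × 100% = 106.35 / 162.2 × 100% = 65.57%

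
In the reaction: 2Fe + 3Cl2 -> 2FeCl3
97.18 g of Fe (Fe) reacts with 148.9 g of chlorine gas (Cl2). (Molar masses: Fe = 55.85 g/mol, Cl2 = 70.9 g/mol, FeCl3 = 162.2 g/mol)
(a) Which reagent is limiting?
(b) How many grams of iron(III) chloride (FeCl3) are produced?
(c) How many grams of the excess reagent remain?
(a) Cl2, (b) 227.1 g, (c) 18.98 g

Moles of Fe = 97.18 g ÷ 55.85 g/mol = 1.74002 mol
Moles of Cl2 = 148.9 g ÷ 70.9 g/mol = 2.10014 mol
Moles ÷ coefficient: Fe: 1.74002/2 = 0.87, Cl2: 2.10014/3 = 0.7
(a) Cl2 has the smaller value, so Cl2 is the limiting reagent.
(b) Moles of FeCl3 = 2.10014 mol Cl2 × (2/3) = 1.40009 mol; mass = 1.40009 mol × 162.2 g/mol = 227.1 g
(c) Fe consumed = 2.10014 × (2/3) = 1.40009 mol; remaining = 1.74002 − 1.40009 = 0.339924 mol; mass = 0.339924 mol × 55.85 g/mol = 18.98 g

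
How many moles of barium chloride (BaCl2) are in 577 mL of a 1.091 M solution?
Moles = Molarity × Volume (L)
Moles = 1.091 M × 0.577 L = 0.6295 mol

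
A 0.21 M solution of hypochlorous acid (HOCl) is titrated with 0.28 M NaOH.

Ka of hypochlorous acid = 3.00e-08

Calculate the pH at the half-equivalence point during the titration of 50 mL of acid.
pH = pKa = 7.52

At the half-equivalence point, [HA] = [A⁻], so by Henderson–Hasselbalch pH = pKa + log(1) = pKa.
pKa = −log(3.00e-08) = 7.52.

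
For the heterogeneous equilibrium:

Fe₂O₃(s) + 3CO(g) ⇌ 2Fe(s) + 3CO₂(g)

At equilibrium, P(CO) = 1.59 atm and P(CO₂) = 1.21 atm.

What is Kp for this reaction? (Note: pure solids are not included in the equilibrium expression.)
K_p = 0.441

Solids (Fe₂O₃, Fe) are excluded.
Kp = P(CO₂)³/P(CO)³ = (1.21)³/(1.59)³ = 1.772/4.02 = 0.441.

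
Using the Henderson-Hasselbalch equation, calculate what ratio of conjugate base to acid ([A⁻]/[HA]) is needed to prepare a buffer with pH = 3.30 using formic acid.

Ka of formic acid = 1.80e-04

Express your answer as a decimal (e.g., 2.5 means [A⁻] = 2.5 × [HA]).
[A⁻]/[HA] = 0.359

pKa = −log(1.80e-04) = 3.7447. pH = pKa + log([A⁻]/[HA]). 3.30 = 3.7447 + log(ratio). log(ratio) = 3.30 − 3.7447 = -0.4447. ratio = 10^(-0.4447) = 0.359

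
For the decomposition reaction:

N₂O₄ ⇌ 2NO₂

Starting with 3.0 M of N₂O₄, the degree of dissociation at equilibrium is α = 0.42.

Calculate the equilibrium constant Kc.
K_c = 3.6497

x = α·[A]₀ = 0.42 × 3.0 = 1.26 M dissociated.
At eq: [N₂O₄] = 3.0 − 1.26 = 1.74 M; [NO₂] = 2x = 2.52 M.
Kc = [NO₂]²/[N₂O₄] = (2.52)²/1.74 = 3.65.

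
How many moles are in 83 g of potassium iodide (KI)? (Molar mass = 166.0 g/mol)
Moles = 83 g ÷ 166.0 g/mol = 0.5 mol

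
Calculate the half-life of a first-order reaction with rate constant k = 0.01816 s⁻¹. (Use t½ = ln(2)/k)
38.17 s

t½ = ln(2)/k = 0.6931/0.01816 = 38.17 s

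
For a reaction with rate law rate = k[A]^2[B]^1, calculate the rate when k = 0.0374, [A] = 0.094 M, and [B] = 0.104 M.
3.437e-05 M/s

rate = k·[A]^2·[B]^1 = 0.0374·(0.094)^2·(0.104)^1 = 0.0374·0.008836·0.104 = 3.437e-05 M/s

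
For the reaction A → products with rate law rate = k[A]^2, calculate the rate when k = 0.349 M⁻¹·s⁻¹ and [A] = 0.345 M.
0.04154 M/s

rate = k·[A]^2 = 0.349·(0.345)^2 = 0.349·0.119025 = 0.04154 M/s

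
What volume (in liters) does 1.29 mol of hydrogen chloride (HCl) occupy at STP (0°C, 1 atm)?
At STP, 1 mol of gas occupies 22.4 L
Volume = 1.29 mol × 22.4 L/mol = 28.90 L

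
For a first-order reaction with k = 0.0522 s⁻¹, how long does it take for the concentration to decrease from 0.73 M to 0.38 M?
12.51 s

From ln[A] = ln[A]₀ - k·t: t = ln([A]₀/[A])/k = ln(0.73/0.38)/0.0522 = ln(1.9211)/0.0522 = 0.6529/0.0522 = 12.51 s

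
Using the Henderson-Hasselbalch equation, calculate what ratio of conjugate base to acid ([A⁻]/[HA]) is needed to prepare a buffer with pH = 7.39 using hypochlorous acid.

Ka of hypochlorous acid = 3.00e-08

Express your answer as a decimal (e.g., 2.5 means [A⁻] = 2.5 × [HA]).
[A⁻]/[HA] = 0.736

pKa = −log(3.00e-08) = 7.5229. pH = pKa + log([A⁻]/[HA]). 7.39 = 7.5229 + log(ratio). log(ratio) = 7.39 − 7.5229 = -0.1329. ratio = 10^(-0.1329) = 0.736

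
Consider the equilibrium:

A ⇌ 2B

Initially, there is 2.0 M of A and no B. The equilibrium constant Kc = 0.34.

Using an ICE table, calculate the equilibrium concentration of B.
[B] = 0.744 M

ICE: [A] = 2.0 − x, [B] = 2x.
Kc = (2x)²/(2.0 − x) = 0.34 ⇒ 4x² + 0.34x − 0.68 = 0.
x = (−0.34 + √(0.34² + 4·4·0.68))/(2·4) = (−0.34 + √10.996)/8 = 0.372.
[B] = 2x = 0.744 M.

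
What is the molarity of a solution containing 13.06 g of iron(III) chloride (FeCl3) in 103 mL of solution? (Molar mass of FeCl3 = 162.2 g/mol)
Moles of FeCl3 = 13.06 g ÷ 162.2 g/mol = 0.0805179 mol
Volume = 103 mL = 0.103 L
Molarity = 0.0805179 mol ÷ 0.103 L = 0.7817 M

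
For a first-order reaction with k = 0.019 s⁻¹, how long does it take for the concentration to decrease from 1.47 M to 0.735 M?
36.48 s

From ln[A] = ln[A]₀ - k·t: t = ln([A]₀/[A])/k = ln(1.47/0.735)/0.019 = ln(2.0000)/0.019 = 0.6931/0.019 = 36.48 s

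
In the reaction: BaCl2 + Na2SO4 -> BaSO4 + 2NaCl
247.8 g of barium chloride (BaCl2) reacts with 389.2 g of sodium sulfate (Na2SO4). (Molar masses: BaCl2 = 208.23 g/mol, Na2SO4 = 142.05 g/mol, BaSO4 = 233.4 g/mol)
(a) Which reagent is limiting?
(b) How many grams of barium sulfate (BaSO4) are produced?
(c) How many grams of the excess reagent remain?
(a) BaCl2, (b) 277.8 g, (c) 220.2 g

Moles of BaCl2 = 247.8 g ÷ 208.23 g/mol = 1.19003 mol
Moles of Na2SO4 = 389.2 g ÷ 142.05 g/mol = 2.73988 mol
Moles ÷ coefficient: BaCl2: 1.19003/1 = 1.19, Na2SO4: 2.73988/1 = 2.74
(a) BaCl2 has the smaller value, so BaCl2 is the limiting reagent.
(b) Moles of BaSO4 = 1.19003 mol BaCl2 × (1/1) = 1.19003 mol; mass = 1.19003 mol × 233.4 g/mol = 277.8 g
(c) Na2SO4 consumed = 1.19003 × (1/1) = 1.19003 mol; remaining = 2.73988 − 1.19003 = 1.54985 mol; mass = 1.54985 mol × 142.05 g/mol = 220.2 g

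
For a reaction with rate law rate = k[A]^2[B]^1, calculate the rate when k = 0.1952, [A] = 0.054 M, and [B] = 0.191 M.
0.0001087 M/s

rate = k·[A]^2·[B]^1 = 0.1952·(0.054)^2·(0.191)^1 = 0.1952·0.002916·0.191 = 0.0001087 M/s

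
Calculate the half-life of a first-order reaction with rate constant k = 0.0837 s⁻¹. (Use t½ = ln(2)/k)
8.28 s

t½ = ln(2)/k = 0.6931/0.0837 = 8.28 s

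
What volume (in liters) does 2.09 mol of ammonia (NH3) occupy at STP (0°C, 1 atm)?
At STP, 1 mol of gas occupies 22.4 L
Volume = 2.09 mol × 22.4 L/mol = 46.82 L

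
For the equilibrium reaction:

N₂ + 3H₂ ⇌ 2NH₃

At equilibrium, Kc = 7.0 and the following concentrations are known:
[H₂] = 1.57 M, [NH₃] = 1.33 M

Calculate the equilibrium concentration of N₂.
[N₂] = 0.0653 M

Kc = ([NH₃]^2) / ([N₂] × [H₂]^3) = 7.0
[N₂]^1 = (product terms)/(Kc · other reactant terms) = 1.7689 / (7.0 · 3.8699) = 0.065299
[N₂] = 0.0653 M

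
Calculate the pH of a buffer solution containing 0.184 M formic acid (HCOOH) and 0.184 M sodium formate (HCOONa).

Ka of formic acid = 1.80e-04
pH = 3.74

pKa = -log(1.80e-04) = 3.74. pH = pKa + log([A⁻]/[HA]) = 3.74 + log(0.184/0.184)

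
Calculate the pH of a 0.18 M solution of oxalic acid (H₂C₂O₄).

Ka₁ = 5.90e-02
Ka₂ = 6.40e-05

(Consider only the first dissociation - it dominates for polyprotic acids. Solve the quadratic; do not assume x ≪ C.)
pH = 1.11

x² + Ka₁·x − Ka₁·C = 0 with Ka₁ = 5.90e-02, C = 0.18.
x = (−Ka₁ + √(Ka₁² + 4·Ka₁·C))/2 = 7.7693e-02 M, so pH = 1.11.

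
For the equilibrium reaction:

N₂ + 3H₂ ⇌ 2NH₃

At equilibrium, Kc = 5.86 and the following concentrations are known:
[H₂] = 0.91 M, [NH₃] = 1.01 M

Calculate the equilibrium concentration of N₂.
[N₂] = 0.2310 M

Kc = ([NH₃]^2) / ([N₂] × [H₂]^3) = 5.86
[N₂]^1 = (product terms)/(Kc · other reactant terms) = 1.0201 / (5.86 · 0.75357) = 0.231
[N₂] = 0.2310 M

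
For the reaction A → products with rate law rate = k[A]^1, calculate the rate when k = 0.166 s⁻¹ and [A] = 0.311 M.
0.05163 M/s

rate = k·[A]^1 = 0.166·(0.311)^1 = 0.166·0.311 = 0.05163 M/s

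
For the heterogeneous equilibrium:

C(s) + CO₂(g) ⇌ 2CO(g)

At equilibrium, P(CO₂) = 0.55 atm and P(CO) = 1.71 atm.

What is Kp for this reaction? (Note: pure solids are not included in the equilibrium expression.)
K_p = 5.317

Solid C is excluded.
Kp = P(CO)²/P(CO₂) = (1.71)²/0.55 = 2.924/0.55 = 5.317.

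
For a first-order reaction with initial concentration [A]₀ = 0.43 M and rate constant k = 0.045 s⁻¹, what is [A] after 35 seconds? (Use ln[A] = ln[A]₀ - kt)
0.0890 M

ln[A] = ln[A]₀ - k·t = ln(0.43) - (0.045)·(35) = -0.8440 - 1.5750 = -2.4190
[A] = e^(-2.4190) = 0.0890 M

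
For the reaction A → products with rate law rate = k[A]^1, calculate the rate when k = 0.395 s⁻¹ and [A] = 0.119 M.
0.047 M/s

rate = k·[A]^1 = 0.395·(0.119)^1 = 0.395·0.119 = 0.047 M/s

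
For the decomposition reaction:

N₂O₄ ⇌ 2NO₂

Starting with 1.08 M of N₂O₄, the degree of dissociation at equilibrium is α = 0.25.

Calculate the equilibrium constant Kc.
K_c = 0.3600

x = α·[A]₀ = 0.25 × 1.08 = 0.27 M dissociated.
At eq: [N₂O₄] = 1.08 − 0.27 = 0.81 M; [NO₂] = 2x = 0.54 M.
Kc = [NO₂]²/[N₂O₄] = (0.54)²/0.81 = 0.36.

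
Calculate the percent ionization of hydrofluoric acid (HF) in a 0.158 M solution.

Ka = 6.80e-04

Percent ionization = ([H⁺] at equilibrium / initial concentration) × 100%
Percent ionization = 6.35%

Let x = [H⁺]. Ka = x²/(C - x) ⇒ x² + (6.80e-04)x - (6.80e-04)(0.158) = 0. x = 1.0031e-02. Percent = (1.0031e-02/0.158) × 100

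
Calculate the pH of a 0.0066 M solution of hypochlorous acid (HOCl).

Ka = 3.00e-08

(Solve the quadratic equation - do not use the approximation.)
pH = 4.85

x² + Ka×x - Ka×C = 0. Using quadratic formula: [H⁺] = 1.4056e-05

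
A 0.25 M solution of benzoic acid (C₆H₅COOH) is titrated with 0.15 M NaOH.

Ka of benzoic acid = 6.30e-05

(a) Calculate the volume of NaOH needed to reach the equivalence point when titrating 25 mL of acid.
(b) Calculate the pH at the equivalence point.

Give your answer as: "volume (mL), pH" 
V = 41.7 mL, pH = 8.59

(a) At equivalence: moles acid = moles base.
moles acid = 0.25 × 0.025 = 0.00625 mol; V_NaOH = 0.00625/0.15 = 0.04167 L = 41.7 mL.
(b) At equivalence, all acid → conjugate base A⁻ at [A⁻] = 0.00625/0.06667 = 0.09375 M.
Kb = Kw/Ka = 1.0e-14/6.30e-05 = 1.587e-10; [OH⁻] = √(Kb·[A⁻]) = 3.858e-06; pOH = 5.41; pH = 14 − pOH = 8.59.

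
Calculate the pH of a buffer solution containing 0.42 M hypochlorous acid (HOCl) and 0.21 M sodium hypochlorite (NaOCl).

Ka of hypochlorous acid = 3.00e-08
pH = 7.22

pKa = -log(3.00e-08) = 7.52. pH = pKa + log([A⁻]/[HA]) = 7.52 + log(0.21/0.42)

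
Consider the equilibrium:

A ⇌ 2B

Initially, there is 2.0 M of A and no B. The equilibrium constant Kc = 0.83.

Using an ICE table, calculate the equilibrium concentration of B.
[B] = 1.098 M

ICE: [A] = 2.0 − x, [B] = 2x.
Kc = (2x)²/(2.0 − x) = 0.83 ⇒ 4x² + 0.83x − 1.66 = 0.
x = (−0.83 + √(0.83² + 4·4·1.66))/(2·4) = (−0.83 + √27.249)/8 = 0.54876.
[B] = 2x = 1.098 M.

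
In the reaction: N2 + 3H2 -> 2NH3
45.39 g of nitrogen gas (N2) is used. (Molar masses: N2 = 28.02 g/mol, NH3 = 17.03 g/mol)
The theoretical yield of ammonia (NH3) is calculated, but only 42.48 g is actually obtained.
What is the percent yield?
Moles of N2 = 45.39 g ÷ 28.02 g/mol = 1.61991 mol
Mole ratio: 2 mol NH3 / 1 mol N2
Moles of NH3 = 1.61991 × (2/1) = 3.23983 mol
Theoretical yield = 3.23983 mol × 17.03 g/mol = 55.174 g
Actual yield = 42.48 g
Percent yield = (42.48 / 55.174) × 100% = 77.0%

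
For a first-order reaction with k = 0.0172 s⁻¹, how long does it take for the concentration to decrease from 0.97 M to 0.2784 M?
72.57 s

From ln[A] = ln[A]₀ - k·t: t = ln([A]₀/[A])/k = ln(0.97/0.2784)/0.0172 = ln(3.4842)/0.0172 = 1.2482/0.0172 = 72.57 s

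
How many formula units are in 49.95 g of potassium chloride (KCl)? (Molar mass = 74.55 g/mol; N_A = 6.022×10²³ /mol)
Moles = 49.95 g ÷ 74.55 g/mol = 0.67002 mol
Formula units = 0.67002 mol × 6.022×10²³ /mol = 4.035e+23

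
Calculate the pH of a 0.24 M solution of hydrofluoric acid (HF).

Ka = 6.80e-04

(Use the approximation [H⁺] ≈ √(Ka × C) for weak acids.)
pH = 1.89

[H⁺] = √(Ka × C) = √(6.80e-04 × 0.24) = 1.2775e-02. pH = -log(1.2775e-02)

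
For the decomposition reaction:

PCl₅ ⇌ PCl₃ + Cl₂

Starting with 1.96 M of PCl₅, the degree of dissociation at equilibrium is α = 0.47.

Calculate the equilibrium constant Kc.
K_c = 0.8169

x = α·[A]₀ = 0.47 × 1.96 = 0.9212 M dissociated.
At eq: [PCl₅] = 1.96 − 0.9212 = 1.039 M; [PCl₃] = [Cl₂] = x = 0.9212 M.
Kc = [PCl₃][Cl₂]/[PCl₅] = (0.9212)²/1.039 = 0.8169.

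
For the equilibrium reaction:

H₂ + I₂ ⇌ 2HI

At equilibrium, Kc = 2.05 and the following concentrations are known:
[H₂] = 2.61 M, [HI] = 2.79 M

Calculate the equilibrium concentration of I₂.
[I₂] = 1.4548 M

Kc = ([HI]^2) / ([H₂] × [I₂]) = 2.05
[I₂]^1 = (product terms)/(Kc · other reactant terms) = 7.7841 / (2.05 · 2.61) = 1.4548
[I₂] = 1.4548 M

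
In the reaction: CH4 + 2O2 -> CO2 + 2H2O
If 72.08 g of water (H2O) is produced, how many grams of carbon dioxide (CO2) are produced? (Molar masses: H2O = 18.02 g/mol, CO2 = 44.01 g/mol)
Moles of H2O = 72.08 g ÷ 18.02 g/mol = 4 mol
Mole ratio: 1 mol CO2 / 2 mol H2O
Moles of CO2 = 4 × (1/2) = 2 mol
Mass of CO2 = 2 mol × 44.01 g/mol = 88.02 g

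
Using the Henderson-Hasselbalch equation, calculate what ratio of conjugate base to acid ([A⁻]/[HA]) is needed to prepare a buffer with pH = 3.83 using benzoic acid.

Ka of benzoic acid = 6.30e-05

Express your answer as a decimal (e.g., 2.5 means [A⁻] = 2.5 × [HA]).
[A⁻]/[HA] = 0.426

pKa = −log(6.30e-05) = 4.2007. pH = pKa + log([A⁻]/[HA]). 3.83 = 4.2007 + log(ratio). log(ratio) = 3.83 − 4.2007 = -0.3707. ratio = 10^(-0.3707) = 0.426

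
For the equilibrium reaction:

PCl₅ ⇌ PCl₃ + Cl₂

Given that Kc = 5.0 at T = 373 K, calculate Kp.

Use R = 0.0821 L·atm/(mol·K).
K_p = 153.1165

Δn = (moles gaseous products) − (moles gaseous reactants) = 1
T = 373 K; RT = 0.0821 × 373 = 30.6233
Kp = Kc·(RT)^Δn = 5.0 × (30.6233)^1 = 5.0 × 30.6233 = 153.1165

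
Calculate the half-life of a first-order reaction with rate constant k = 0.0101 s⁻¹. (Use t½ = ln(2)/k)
68.63 s

t½ = ln(2)/k = 0.6931/0.0101 = 68.63 s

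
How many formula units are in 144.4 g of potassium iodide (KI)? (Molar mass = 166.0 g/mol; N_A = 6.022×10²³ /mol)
Moles = 144.4 g ÷ 166.0 g/mol = 0.86988 mol
Formula units = 0.86988 mol × 6.022×10²³ /mol = 5.238e+23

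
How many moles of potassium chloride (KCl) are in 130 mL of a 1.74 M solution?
Moles = Molarity × Volume (L)
Moles = 1.74 M × 0.13 L = 0.2262 mol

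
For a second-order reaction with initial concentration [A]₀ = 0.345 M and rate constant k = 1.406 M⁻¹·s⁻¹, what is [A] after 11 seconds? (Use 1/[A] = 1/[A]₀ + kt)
0.0545 M

1/[A] = 1/[A]₀ + k·t = 1/0.345 + (1.406)·(11) = 2.8986 + 15.4660 = 18.3646
[A] = 1/18.3646 = 0.0545 M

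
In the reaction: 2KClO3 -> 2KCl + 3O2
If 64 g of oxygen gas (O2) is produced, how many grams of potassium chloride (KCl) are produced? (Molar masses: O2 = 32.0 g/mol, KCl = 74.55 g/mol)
Moles of O2 = 64 g ÷ 32.0 g/mol = 2 mol
Mole ratio: 2 mol KCl / 3 mol O2
Moles of KCl = 2 × (2/3) = 1.33333 mol
Mass of KCl = 1.33333 mol × 74.55 g/mol = 99.4 g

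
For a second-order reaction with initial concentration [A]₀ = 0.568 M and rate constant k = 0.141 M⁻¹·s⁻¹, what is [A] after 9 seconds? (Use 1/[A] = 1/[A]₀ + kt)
0.3301 M

1/[A] = 1/[A]₀ + k·t = 1/0.568 + (0.141)·(9) = 1.7606 + 1.2690 = 3.0296
[A] = 1/3.0296 = 0.3301 M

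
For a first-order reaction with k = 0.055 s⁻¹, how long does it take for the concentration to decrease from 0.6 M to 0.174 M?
22.51 s

From ln[A] = ln[A]₀ - k·t: t = ln([A]₀/[A])/k = ln(0.6/0.174)/0.055 = ln(3.4483)/0.055 = 1.2379/0.055 = 22.51 s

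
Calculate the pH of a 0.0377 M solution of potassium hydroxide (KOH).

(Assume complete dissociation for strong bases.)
pH = 12.58

[OH⁻] = 0.0377 M for strong base. pOH = -log[OH⁻] = 1.42, pH = 14 - pOH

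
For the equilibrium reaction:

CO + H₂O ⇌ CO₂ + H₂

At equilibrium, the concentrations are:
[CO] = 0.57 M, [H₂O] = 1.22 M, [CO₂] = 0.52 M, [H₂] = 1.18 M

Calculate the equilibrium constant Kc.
K_c = 0.8824

Kc = ([CO₂] × [H₂]) / ([CO] × [H₂O])
   = ((0.52)·(1.18)) / ((0.57)·(1.22))
   = 0.6136 / 0.6954 = 0.8824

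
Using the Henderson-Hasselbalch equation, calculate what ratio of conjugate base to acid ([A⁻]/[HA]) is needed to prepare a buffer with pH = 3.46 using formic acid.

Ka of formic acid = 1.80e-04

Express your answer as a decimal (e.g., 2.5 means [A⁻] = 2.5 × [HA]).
[A⁻]/[HA] = 0.519

pKa = −log(1.80e-04) = 3.7447. pH = pKa + log([A⁻]/[HA]). 3.46 = 3.7447 + log(ratio). log(ratio) = 3.46 − 3.7447 = -0.2847. ratio = 10^(-0.2847) = 0.519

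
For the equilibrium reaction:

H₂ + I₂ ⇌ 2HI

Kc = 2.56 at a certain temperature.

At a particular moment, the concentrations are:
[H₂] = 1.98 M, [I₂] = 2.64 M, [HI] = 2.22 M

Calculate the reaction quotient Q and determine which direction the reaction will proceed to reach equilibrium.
Q = 0.943, Q < K, reaction proceeds forward (toward products)

Q = ([HI]^2) / ([H₂] × [I₂])
  = ((2.22)^2) / ((1.98)·(2.64)) = 4.9284/5.2272 = 0.9428
Since Q = 0.9428 < Kc = 2.56, the reaction proceeds forward (toward products) to reach equilibrium.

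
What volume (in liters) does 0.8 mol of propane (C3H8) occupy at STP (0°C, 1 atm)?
At STP, 1 mol of gas occupies 22.4 L
Volume = 0.8 mol × 22.4 L/mol = 17.92 L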